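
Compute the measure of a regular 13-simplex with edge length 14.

V_13 = √(14) · 14^13 / (13! · 2^(13/2)) ≈ 5269.3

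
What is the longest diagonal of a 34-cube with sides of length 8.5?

Diagonal = √34 · 8.5 ≈ 49.5631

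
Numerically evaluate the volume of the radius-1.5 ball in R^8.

V_8(1.5) = π^(8/2) · (1.5)^8 / Γ(8/2 + 1) = 2187·π^4/2048 ≈ 104.02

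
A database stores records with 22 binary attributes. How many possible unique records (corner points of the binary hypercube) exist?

The 22-cube has 2^22 = 4194304 vertices.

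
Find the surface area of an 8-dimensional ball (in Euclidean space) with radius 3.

The surface area of an n-ball is 2π^(n/2) r^(n-1) / Γ(n/2). For n=8, r=3: 729·π^4 ≈ 71011.2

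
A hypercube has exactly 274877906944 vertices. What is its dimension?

Since 2^n = 274877906944, we have n = 38.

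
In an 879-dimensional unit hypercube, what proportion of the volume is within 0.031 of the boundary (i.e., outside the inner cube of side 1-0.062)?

Shell fraction = 1 - (1-0.062)^879 ≈ 1 - 3.684e-25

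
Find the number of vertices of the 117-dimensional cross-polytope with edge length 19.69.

The vertices are ±e_1, ..., ±e_117, so there are 2·117 = 234.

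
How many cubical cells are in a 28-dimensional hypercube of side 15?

Choose 3 of 28 axes to span the face (C(28,3) = 3276 ways), then fix each of the remaining 25 coordinates at one of its two extreme values (2^25 = 33554432 ways): 3276·33554432 = 109924319232.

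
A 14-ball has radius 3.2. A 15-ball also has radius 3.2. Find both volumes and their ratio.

V_14(3.2) ≈ 7.07487e+06. V_15(3.2) ≈ 1.44105e+07. Ratio V_14/V_15 ≈ 0.491.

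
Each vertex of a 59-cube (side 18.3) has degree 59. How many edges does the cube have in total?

An n-cube has n·2^(n-1) edges. With n = 59: 59·288230376151711744 = 17005592192950992896.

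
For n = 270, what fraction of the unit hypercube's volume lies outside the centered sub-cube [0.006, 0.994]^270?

Shell fraction = 1 - (1-0.012)^270 ≈ 0.961596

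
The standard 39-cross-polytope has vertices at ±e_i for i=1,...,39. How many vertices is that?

The 39-dimensional cross-polytope has 2n = 2·39 = 78 vertices.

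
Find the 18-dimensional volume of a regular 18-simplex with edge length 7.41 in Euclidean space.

V_18 = √(19) · 7.41^18 / (18! · 2^(18/2)) ≈ 0.00603245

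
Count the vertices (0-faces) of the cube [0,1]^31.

The 31-cube has 2^31 = 2147483648 vertices.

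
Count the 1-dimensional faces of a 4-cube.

Number of 1-faces = C(4,1)·2^(4-1) = 4·8 = 32.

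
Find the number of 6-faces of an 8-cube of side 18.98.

An n-cube has C(n,k)·2^(n-k) k-faces. Here C(8,6)·2^2 = 28·4 = 112.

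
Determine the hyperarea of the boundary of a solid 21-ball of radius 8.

S_21(8) = 2·π^(21/2)·(8)^20 / Γ(21/2) = 2361183241434822606848·π^10/654729075 ≈ 3.37728e+17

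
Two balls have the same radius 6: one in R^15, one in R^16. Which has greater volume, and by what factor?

V_15(6) ≈ 1.79349e+11, V_16(6) ≈ 6.63894e+11. The 16-ball is larger by a factor of 3.702.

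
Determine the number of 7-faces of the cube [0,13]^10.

Choose 7 of 10 axes to span the face (C(10,7) = 120 ways), then fix each of the remaining 3 coordinates at one of its two extreme values (2^3 = 8 ways): 120·8 = 960.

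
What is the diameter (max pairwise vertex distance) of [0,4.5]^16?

Diagonal = √16 · 4.5 = 18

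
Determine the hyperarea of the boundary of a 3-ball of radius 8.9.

S = n·V_n(r)/r = 3·V_3(8.9)/8.9 (volume-to-surface relation), giving 4πr² = 4π·(8.9)² ≈ 995.382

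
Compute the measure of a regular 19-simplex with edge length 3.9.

V_19 = √(20) · 3.9^19 / (19! · 2^(19/2)) ≈ 8.62706e-09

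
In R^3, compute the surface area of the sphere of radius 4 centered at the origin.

|∂B_3(4)| = 4πr² = 4π·(4)² ≈ 201.062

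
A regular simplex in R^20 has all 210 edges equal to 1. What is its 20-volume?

Volume = 1^20 · √(21/2^20) / 20! ≈ 1.83944e-21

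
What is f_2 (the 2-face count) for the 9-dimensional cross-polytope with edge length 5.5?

f_2(9-orthoplex) = 2^3 · (9 choose 3) = 672.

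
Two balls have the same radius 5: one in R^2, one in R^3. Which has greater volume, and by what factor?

V_2(5) ≈ 78.5398, V_3(5) ≈ 523.599. The 3-ball is larger by a factor of 6.667.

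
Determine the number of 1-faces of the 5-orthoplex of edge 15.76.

Each 1-face is the convex hull of 2 vertices, one chosen as ±e_i from each of 2 distinct axes: 2^2·C(5,2) = 40.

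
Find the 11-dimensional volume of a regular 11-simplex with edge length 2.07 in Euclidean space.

V = (2.07^11 / 11!) · √((11+1) / 2^11) ≈ 5.73382e-06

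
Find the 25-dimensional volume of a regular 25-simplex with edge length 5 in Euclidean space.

Volume = 5^25 · √(26/2^25) / 25! ≈ 1.69128e-11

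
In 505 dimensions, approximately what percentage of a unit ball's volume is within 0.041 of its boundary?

1 - (1-0.041)^505 ≈ 0.9999999993 ≈ (100 - 6.58e-08)%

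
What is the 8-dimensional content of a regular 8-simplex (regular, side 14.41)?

For a regular n-simplex with edge a, V = (a^n / n!)·√((n+1)/2^n). With a=14.41, n=8: V ≈ 8645.55.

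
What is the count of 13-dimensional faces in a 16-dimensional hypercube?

Number of 13-faces = C(16,13) · 2^(16-13) = 560 · 8 = 4480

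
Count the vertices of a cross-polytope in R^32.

Number of vertices = 2n = 64.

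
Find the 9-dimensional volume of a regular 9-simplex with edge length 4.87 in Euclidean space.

V_9 = √(10) · 4.87^9 / (9! · 2^(9/2)) ≈ 0.593421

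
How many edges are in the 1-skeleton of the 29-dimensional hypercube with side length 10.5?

An n-cube has n·2^(n-1) edges. With n = 29: 29·268435456 = 7784628224.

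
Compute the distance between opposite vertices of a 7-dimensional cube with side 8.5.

d = √(8.5² + 8.5² + ... + 8.5²) [7 terms] = √(7·8.5²) = 8.5√7 ≈ 22.4889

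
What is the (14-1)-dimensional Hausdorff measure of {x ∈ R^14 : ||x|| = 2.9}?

S_14(2.9) = 2·π^(14/2)·(2.9)^13 / Γ(14/2) ≈ 8.60836e+06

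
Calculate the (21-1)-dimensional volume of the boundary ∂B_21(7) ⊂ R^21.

S_21(7) = 2·π^(21/2)·(7)^20 / Γ(21/2) = 23344937339644196864·π^10/93532725 ≈ 2.33737e+16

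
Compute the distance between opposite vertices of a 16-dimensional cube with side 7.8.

Diagonal = √16 · 7.8 = 31.2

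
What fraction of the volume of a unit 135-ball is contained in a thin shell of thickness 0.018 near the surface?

Shell fraction = 1 - (1-0.018)^135 ≈ 0.913891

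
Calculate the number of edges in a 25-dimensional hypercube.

Number of 1-faces = C(25,1)·2^(25-1) = 25·16777216 = 419430400.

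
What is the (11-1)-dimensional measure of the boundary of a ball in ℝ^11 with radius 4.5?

S_11(4.5) = 2·π^(11/2)·(4.5)^10 / Γ(11/2) = 129140163·π^5/560 ≈ 7.05704e+07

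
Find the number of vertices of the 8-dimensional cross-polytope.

The vertices are ±e_1, ..., ±e_8, so there are 2·8 = 16.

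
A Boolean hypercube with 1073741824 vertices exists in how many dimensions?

Since 2^n = 1073741824, we have n = 30.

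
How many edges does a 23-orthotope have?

Each of the 2^23 = 8388608 vertices has degree 23; total edges = 23·2^23/2 = 96468992.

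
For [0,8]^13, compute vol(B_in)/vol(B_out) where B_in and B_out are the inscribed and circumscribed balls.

The radii are 8/2 and 8√13/2, so the volume ratio is (1/√13)^13 = 13^{-13/2} ≈ 5.74603e-08.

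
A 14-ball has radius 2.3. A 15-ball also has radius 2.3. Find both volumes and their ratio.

V_14(2.3) ≈ 69471.8. V_15(2.3) ≈ 101706. Ratio V_14/V_15 ≈ 0.6831.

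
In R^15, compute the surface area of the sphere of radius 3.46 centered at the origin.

The surface area of an n-ball is 2π^(n/2) r^(n-1) / Γ(n/2). For n=15, r=3.46: 2.01645e+08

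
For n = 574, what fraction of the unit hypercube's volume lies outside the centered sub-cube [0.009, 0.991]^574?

The inner cube has side 1-2·0.009 = 0.982 and volume (0.982)^574 ≈ 2.965e-05, so the shell holds 0.99997 of the volume.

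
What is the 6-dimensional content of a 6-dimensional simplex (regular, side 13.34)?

Volume = 13.34^6 · √(7/2^6) / 6! ≈ 2588.58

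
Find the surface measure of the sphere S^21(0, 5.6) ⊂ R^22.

S_22(5.6) = 2·π^(22/2)·(5.6)^21 / Γ(22/2) ≈ 8.35342e+14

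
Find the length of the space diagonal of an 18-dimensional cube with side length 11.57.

d = √(11.57² + 11.57² + ... + 11.57²) [18 terms] = √(18·11.57²) = 11.57√18 ≈ 49.0874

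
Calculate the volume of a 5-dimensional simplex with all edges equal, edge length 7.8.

V_5 = √(6) · 7.8^5 / (5! · 2^(5/2)) ≈ 104.182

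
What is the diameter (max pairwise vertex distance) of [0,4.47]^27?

The space diagonal of an n-cube of side s is s√n. Here 4.47·√27 ≈ 23.2268.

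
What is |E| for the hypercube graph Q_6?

Number of 1-faces = C(6,1)·2^(6-1) = 6·32 = 192.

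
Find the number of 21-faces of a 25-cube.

Number of 21-faces = C(25,21) · 2^(25-21) = 12650 · 16 = 202400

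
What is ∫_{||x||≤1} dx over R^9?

V_9(1) = π^(9/2) · (1)^9 / Γ(9/2 + 1) = 32·π^4/945 ≈ 3.29851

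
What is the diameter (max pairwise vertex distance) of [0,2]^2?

The space diagonal of an n-cube of side s is s√n. Here 2·√2 ≈ 2.82843.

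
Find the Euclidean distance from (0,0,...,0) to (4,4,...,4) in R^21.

d = √(4² + 4² + ... + 4²) [21 terms] = √(21·4²) = 4√21 ≈ 18.3303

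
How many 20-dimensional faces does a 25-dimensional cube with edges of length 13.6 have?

f_20(25-cube) = (25 choose 20) · 2^5 = 1700160.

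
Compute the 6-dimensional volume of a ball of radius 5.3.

The n-ball volume is π^(n/2)·r^n/Γ(n/2+1). With n=6, r=5.3: V ≈ 114539.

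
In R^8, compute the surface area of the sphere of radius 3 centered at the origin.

S_8(3) = 2·π^(8/2)·(3)^7 / Γ(8/2) = 729·π^4 ≈ 71011.2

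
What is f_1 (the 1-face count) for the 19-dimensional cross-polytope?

Each 1-face is the convex hull of 2 vertices, one chosen as ±e_i from each of 2 distinct axes: 2^2·C(19,2) = 684.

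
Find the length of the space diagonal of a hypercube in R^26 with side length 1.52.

Diagonal = √26 · 1.52 ≈ 7.75051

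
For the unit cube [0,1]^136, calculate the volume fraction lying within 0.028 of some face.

1 - (1 - 2·0.028)^136 = 1 - 0.944^136 ≈ 0.999605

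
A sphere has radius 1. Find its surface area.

|∂B_3(1)| = 4πr² = 4π·(1)² ≈ 12.5664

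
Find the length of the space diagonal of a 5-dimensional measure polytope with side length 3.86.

d = √(3.86² + 3.86² + ... + 3.86²) [5 terms] = √(5·3.86²) = 3.86√5 ≈ 8.63122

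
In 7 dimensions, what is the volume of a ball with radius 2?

The n-ball volume is π^(n/2)·r^n/Γ(n/2+1). With n=7, r=2: V = 2048·π^3/105 ≈ 604.77.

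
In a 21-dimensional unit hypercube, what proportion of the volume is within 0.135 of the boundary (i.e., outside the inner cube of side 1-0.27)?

The inner cube has side 1-2·0.135 = 0.73 and volume (0.73)^21 ≈ 0.001348, so the shell holds 0.998652 of the volume.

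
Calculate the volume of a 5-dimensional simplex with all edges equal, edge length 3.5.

V_5 = √(6) · 3.5^5 / (5! · 2^(5/2)) ≈ 1.89522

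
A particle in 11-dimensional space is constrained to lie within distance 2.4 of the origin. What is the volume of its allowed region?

The n-ball volume is π^(n/2)·r^n/Γ(n/2+1). With n=11, r=2.4: V ≈ 28670.1.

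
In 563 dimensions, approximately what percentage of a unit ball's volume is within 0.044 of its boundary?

1 - (1-0.044)^563 ≈ 1 - 9.949e-12 ≈ (100 - 9.95e-10)%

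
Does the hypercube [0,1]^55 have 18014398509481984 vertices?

False. The 55-cube has 2^55 = 36028797018963968 vertices.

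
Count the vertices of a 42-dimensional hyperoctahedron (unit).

Number of vertices = 2n = 84.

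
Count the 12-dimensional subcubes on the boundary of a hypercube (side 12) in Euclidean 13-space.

An n-cube has C(n,k)·2^(n-k) k-faces. Here C(13,12)·2^1 = 13·2 = 26.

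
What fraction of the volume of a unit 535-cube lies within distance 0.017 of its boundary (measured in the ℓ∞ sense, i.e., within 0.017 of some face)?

1 - (1 - 2·0.017)^535 = 1 - 0.966^535 ≈ 0.9999999908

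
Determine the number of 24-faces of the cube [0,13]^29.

Number of 24-faces = C(29,24) · 2^(29-24) = 118755 · 32 = 3800160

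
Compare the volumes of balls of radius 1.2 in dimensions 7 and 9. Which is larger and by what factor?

V_7(1.2) ≈ 16.9297, V_9(1.2) ≈ 17.0196. The 9-ball is larger by a factor of 1.005.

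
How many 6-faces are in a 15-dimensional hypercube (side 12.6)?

f_6(15-cube) = (15 choose 6) · 2^9 = 2562560.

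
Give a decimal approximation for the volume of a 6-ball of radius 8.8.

V_6(8.8) = π^(6/2) · (8.8)^6 / Γ(6/2 + 1) ≈ 2.39991e+06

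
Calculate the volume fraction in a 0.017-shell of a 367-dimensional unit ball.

Shell fraction = 1 - (1-0.017)^367 ≈ 0.99815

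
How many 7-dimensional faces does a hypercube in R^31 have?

f_7(31-cube) = (31 choose 7) · 2^24 = 44116947763200.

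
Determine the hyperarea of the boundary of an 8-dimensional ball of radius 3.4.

S_8(3.4) = 2·π^(8/2)·(3.4)^7 / Γ(8/2) ≈ 170542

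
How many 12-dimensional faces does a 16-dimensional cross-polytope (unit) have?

Number of 12-faces = 2^(12+1) · C(16,12+1) = 8192 · 560 = 4587520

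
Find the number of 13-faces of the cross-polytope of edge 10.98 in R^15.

An n-cross-polytope has 2^(k+1)·C(n,k+1) k-faces. Here 2^14·C(15,14) = 16384·15 = 245760.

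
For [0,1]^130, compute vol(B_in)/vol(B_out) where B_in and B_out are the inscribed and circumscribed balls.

The radii are 1/2 and 1√130/2, so the volume ratio is (1/√130)^130 = 130^{-130/2} ≈ 3.92358e-138.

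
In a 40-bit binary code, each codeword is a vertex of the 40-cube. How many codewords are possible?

An n-cube has 2^n vertices; for n = 40 that is 2^40 = 1099511627776.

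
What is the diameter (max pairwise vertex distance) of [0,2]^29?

Diagonal = √29 · 2 ≈ 10.7703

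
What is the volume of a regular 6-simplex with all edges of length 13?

For a regular n-simplex with edge a, V = (a^n / n!)·√((n+1)/2^n). With a=13, n=6: V ≈ 2217.11.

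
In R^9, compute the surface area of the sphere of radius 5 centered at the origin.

The surface area of an n-ball is 2π^(n/2) r^(n-1) / Γ(n/2). For n=9, r=5: 2500000·π^4/21 ≈ 1.15963e+07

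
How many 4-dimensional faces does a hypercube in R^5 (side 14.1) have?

Number of 4-faces = C(5,4) · 2^(5-4) = 5 · 2 = 10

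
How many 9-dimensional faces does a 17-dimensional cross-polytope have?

Number of 9-faces = 2^(9+1) · C(17,9+1) = 1024 · 19448 = 19914752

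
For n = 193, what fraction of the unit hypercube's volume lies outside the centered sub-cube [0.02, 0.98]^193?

1 - (1 - 2·0.02)^193 = 1 - 0.96^193 ≈ 0.999621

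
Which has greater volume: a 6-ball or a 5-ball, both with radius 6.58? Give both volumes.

V_6(6.58) ≈ 419424. V_5(6.58) ≈ 64927.4. The 6-ball is larger.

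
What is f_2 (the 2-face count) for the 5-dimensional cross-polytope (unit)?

f_2(5-orthoplex) = 2^3 · (5 choose 3) = 80.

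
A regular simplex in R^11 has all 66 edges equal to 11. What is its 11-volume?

Volume = 11^11 · √(12/2^11) / 11! ≈ 547.129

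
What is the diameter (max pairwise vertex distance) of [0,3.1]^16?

Diagonal = √16 · 3.1 = 12.4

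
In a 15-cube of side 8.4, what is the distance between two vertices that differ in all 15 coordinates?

d = √(8.4² + 8.4² + ... + 8.4²) [15 terms] = √(15·8.4²) = 8.4√15 ≈ 32.5331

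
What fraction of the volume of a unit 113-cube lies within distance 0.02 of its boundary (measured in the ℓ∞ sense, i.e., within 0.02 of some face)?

1 - (1 - 2·0.02)^113 = 1 - 0.96^113 ≈ 0.990077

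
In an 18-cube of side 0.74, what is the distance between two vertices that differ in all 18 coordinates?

d = √(0.74² + 0.74² + ... + 0.74²) [18 terms] = √(18·0.74²) = 0.74√18 ≈ 3.13955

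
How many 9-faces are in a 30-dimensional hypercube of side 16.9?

An n-cube has C(n,k)·2^(n-k) k-faces. Here C(30,9)·2^21 = 14307150·2097152 = 30004268236800.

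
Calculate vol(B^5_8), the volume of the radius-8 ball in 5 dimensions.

V_5(8) = π^(5/2) · (8)^5 / Γ(5/2 + 1) = 262144·π^2/15 ≈ 172484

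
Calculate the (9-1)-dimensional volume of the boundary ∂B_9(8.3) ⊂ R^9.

|∂B_9(8.3)| ≈ 6.68629e+08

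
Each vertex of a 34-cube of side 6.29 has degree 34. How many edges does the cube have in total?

An n-cube has n·2^(n-1) edges. With n = 34: 34·8589934592 = 292057776128.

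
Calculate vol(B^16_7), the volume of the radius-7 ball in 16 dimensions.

V_16(7) = π^(16/2) · (7)^16 / Γ(16/2 + 1) = 4747561509943·π^8/5760 ≈ 7.82073e+12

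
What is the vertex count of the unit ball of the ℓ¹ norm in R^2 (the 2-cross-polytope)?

An n-cross-polytope has 2n vertices; here n = 2, giving 4.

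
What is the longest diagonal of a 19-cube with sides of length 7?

d = √(7² + 7² + ... + 7²) [19 terms] = √(19·7²) = 7√19 ≈ 30.5123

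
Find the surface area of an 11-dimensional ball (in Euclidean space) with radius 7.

The surface area of an n-ball is 2π^(n/2) r^(n-1) / Γ(n/2). For n=11, r=7: 2582630848·π^5/135 ≈ 5.85434e+09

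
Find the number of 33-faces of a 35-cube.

An n-cube has C(n,k)·2^(n-k) k-faces. Here C(35,33)·2^2 = 595·4 = 2380.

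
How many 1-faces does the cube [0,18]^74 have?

The 74-cube has n·2^(n-1) = 74·2^73 = 74·9444732965739290427392 = 698910239464707491627008 edges.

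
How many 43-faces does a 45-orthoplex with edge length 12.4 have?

Number of 43-faces = 2^(43+1) · C(45,43+1) = 17592186044416 · 45 = 791648371998720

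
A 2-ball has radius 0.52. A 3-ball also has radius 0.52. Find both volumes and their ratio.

V_2(0.52) ≈ 0.849487. V_3(0.52) ≈ 0.588977. Ratio V_2/V_3 ≈ 1.442.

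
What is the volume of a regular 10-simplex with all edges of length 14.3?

V = (14.3^10 / 10!) · √((10+1) / 2^10) ≈ 10212.8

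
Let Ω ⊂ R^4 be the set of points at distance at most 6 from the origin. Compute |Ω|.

V_4(6) = π^(4/2) · (6)^4 / Γ(4/2 + 1) = 648·π^2 ≈ 6395.5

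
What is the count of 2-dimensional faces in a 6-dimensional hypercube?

f_2(6-cube) = (6 choose 2) · 2^4 = 240.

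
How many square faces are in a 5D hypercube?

Number of 2-faces = C(5,2) · 2^(5-2) = 10 · 8 = 80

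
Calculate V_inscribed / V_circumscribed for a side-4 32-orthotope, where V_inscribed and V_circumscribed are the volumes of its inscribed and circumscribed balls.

Volume scales as r^n, and r_in/r_out = 1/√32, giving (1/√32)^32 ≈ 8.27181e-25.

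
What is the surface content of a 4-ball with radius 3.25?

S_4(3.25) = 2·π^(4/2)·(3.25)^3 / Γ(4/2) ≈ 677.61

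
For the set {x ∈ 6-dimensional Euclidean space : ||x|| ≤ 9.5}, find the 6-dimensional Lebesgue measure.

V = 47045881·π^3/384 ≈ 3.79874e+06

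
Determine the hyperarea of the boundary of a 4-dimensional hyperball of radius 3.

S_4(3) = 2·π^(4/2)·(3)^3 / Γ(4/2) = 54·π^2 ≈ 532.959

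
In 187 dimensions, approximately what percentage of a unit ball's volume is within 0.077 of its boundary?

1 - (1-0.077)^187 ≈ 0.999999689 ≈ 99.999969%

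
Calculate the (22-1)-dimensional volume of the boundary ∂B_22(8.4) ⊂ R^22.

The surface area of an n-ball is 2π^(n/2) r^(n-1) / Γ(n/2). For n=22, r=8.4: 4.16659e+18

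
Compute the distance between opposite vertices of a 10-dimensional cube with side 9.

||(9,9,...,9)|| = √(10)·9 ≈ 28.4605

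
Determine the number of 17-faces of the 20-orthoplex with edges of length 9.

Each 17-face is the convex hull of 18 vertices, one chosen as ±e_i from each of 18 distinct axes: 2^18·C(20,18) = 49807360.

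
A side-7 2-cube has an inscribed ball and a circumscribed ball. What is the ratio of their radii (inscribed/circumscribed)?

r_in / r_out = (7/2) / (7√2/2) = 1/√2 ≈ 0.707107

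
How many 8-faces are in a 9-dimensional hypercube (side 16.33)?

Choose 8 of 9 axes to span the face (C(9,8) = 9 ways), then fix each of the remaining 1 coordinate at one of its two extreme values (2^1 = 2 ways): 9·2 = 18.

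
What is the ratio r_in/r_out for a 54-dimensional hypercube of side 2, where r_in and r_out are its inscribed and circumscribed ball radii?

Ratio = (s/2)/(s√54/2) = 54^(-1/2) ≈ 0.136083.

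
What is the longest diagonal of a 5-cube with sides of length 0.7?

The space diagonal of an n-cube of side s is s√n. Here 0.7·√5 ≈ 1.56525.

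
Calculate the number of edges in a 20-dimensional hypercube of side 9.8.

Each of the 2^20 = 1048576 vertices has degree 20; total edges = 20·2^20/2 = 10485760.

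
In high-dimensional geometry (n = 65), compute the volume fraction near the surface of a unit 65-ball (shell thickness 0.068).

1 - (1-0.068)^65 ≈ 0.989719 ≈ 98.97%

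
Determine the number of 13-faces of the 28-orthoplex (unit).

An n-cross-polytope has 2^(k+1)·C(n,k+1) k-faces. Here 2^14·C(28,14) = 16384·40116600 = 657270374400.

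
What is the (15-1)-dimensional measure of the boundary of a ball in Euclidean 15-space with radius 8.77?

S_15(8.77) = 2·π^(15/2)·(8.77)^14 / Γ(15/2) ≈ 9.10994e+13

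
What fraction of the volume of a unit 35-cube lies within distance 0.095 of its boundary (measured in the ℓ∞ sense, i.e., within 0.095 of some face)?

Shell fraction = 1 - (1-0.19)^35 ≈ 0.999373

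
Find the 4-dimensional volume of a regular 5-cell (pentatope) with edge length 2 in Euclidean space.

V = (2^4 / 4!) · √((4+1) / 2^4) ≈ 0.372678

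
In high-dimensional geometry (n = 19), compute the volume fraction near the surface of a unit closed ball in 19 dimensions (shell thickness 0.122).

1 - (1-0.122)^19 ≈ 0.91559 ≈ 91.56%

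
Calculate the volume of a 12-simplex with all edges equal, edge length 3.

V = (3^12 / 12!) · √((12+1) / 2^12) ≈ 6.25043e-05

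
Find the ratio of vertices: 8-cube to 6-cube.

The 8-cube has 2^8 = 256 vertices. The 6-cube has 2^6 = 64 vertices. Ratio: 256/64 = 4.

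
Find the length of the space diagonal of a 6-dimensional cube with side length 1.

The space diagonal of an n-cube of side s is s√n. Here 1·√6 ≈ 2.44949.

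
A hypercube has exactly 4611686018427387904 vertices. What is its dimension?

Since 2^n = 4611686018427387904, we have n = 62.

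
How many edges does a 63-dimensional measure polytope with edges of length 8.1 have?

Each of the 2^63 = 9223372036854775808 vertices has degree 63; total edges = 63·2^63/2 = 290536219160925437952.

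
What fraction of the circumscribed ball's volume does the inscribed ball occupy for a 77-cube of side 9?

V_in / V_out = (r_in/r_out)^77 = (1/√77)^77 = 77^(-77/2) ≈ 2.34481e-73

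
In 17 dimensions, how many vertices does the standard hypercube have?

The 17-cube has 2^17 = 131072 vertices.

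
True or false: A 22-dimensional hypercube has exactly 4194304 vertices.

True. The 22-cube has 2^22 = 4194304 vertices.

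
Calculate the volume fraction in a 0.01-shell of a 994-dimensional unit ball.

Shell fraction = 1 - (1-0.01)^994 ≈ 0.999954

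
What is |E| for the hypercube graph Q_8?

The 8-cube has n·2^(n-1) = 8·2^7 = 8·128 = 1024 edges.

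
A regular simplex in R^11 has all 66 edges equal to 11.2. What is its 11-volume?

V_11 = √(12) · 11.2^11 / (11! · 2^(11/2)) ≈ 667.065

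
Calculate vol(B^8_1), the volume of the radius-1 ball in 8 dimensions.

The n-ball volume is π^(n/2)·r^n/Γ(n/2+1). With n=8, r=1: V = π^4/24 ≈ 4.05871.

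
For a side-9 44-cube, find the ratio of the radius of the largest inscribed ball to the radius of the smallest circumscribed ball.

Ratio = (s/2)/(s√44/2) = 44^(-1/2) ≈ 0.150756.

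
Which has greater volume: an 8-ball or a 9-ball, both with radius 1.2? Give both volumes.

V_8(1.2) ≈ 17.4517. V_9(1.2) ≈ 17.0196. The 8-ball is larger.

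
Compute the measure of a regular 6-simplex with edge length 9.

Volume = 9^6 · √(7/2^6) / 6! ≈ 244.108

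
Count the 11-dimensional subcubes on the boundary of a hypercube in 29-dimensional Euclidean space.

f_11(29-cube) = (29 choose 11) · 2^18 = 9069471989760.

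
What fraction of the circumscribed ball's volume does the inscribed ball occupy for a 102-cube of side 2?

V_in/V_out = n^(-n/2) = 102^(-102/2) ≈ 3.64243e-103.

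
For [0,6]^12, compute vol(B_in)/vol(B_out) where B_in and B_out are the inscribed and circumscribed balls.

Volume scales as r^n, and r_in/r_out = 1/√12, giving (1/√12)^12 ≈ 3.34898e-07.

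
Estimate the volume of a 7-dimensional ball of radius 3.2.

The n-ball volume is π^(n/2)·r^n/Γ(n/2+1). With n=7, r=3.2: V ≈ 16234.2.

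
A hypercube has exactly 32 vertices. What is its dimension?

The n-cube has 2^n vertices, and 32 = 2^5, so n = 5.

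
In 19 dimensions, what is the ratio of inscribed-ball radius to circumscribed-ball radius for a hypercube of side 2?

Ratio = (s/2)/(s√19/2) = 19^(-1/2) ≈ 0.229416.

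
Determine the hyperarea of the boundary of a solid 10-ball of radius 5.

S_10(5) = 2·π^(10/2)·(5)^9 / Γ(10/2) = 1953125·π^5/12 ≈ 4.98079e+07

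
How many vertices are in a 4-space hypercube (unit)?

Number of 0-faces = C(4,0) · 2^(4-0) = 1 · 16 = 16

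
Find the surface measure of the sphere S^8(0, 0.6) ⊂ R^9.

S = n·V_n(r)/r = 9·V_9(0.6)/0.6 (volume-to-surface relation), giving 0.498621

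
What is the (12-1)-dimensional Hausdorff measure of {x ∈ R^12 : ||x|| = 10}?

S_12(10) = 2·π^(12/2)·(10)^11 / Γ(12/2) = 5000000000·π^6/3 ≈ 1.60232e+12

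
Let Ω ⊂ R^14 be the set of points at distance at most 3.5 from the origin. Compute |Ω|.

Volume = π^{14/2}·(3.5)^14/Γ(8) = 96889010407·π^7/11796480 ≈ 2.48068e+07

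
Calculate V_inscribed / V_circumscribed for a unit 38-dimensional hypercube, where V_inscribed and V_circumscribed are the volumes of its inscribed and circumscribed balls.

The radii are 1/2 and 1√38/2, so the volume ratio is (1/√38)^38 = 38^{-38/2} ≈ 9.64077e-31.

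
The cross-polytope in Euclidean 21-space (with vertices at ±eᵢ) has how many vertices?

The vertices are ±e_1, ..., ±e_21, so there are 2·21 = 42.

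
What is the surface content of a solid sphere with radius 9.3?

The surface area of an n-ball is 2π^(n/2) r^(n-1) / Γ(n/2). For n=3, r=9.3: 4πr² = 4π·(9.3)² ≈ 1086.87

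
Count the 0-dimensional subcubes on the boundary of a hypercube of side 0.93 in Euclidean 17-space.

An n-cube has C(n,k)·2^(n-k) k-faces. Here C(17,0)·2^17 = 1·131072 = 131072.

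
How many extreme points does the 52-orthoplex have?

The 52-dimensional cross-polytope has 2n = 2·52 = 104 vertices.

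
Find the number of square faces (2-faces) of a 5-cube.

Number of 2-faces = C(5,2) · 2^(5-2) = 10 · 8 = 80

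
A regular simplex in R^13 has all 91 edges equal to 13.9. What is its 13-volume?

Volume = 13.9^13 · √(14/2^13) / 13! ≈ 4800.44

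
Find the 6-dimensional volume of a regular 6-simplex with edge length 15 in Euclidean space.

For a regular n-simplex with edge a, V = (a^n / n!)·√((n+1)/2^n). With a=15, n=6: V ≈ 5232.08.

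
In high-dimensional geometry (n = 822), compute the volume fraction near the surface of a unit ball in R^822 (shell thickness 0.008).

1 - (1-0.008)^822 ≈ 0.998643 ≈ 99.86%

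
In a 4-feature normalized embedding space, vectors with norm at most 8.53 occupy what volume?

Volume = π^{4/2}·(8.53)^4/Γ(3) ≈ 26125.6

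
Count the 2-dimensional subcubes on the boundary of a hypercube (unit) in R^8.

Choose 2 of 8 axes to span the face (C(8,2) = 28 ways), then fix each of the remaining 6 coordinates at one of its two extreme values (2^6 = 64 ways): 28·64 = 1792.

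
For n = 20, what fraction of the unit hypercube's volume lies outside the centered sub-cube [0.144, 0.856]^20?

Shell fraction = 1 - (1-0.288)^20 ≈ 0.998879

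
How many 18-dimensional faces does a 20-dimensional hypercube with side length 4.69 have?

Choose 18 of 20 axes to span the face (C(20,18) = 190 ways), then fix each of the remaining 2 coordinates at one of its two extreme values (2^2 = 4 ways): 190·4 = 760.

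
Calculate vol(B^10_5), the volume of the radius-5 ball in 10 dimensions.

V = 1953125·π^5/24 ≈ 2.49039e+07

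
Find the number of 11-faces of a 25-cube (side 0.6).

An n-cube has C(n,k)·2^(n-k) k-faces. Here C(25,11)·2^14 = 4457400·16384 = 73030041600.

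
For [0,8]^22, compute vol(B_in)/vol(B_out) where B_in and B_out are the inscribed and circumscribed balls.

Volume scales as r^n, and r_in/r_out = 1/√22, giving (1/√22)^22 ≈ 1.7114e-15.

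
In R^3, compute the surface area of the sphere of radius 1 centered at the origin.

|∂B_3(1)| = 4πr² = 4π·(1)² ≈ 12.5664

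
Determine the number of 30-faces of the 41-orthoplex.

An n-cross-polytope has 2^(k+1)·C(n,k+1) k-faces. Here 2^31·C(41,31) = 2147483648·1121099408 = 2407542646462480384.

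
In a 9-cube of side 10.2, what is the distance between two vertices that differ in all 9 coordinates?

Diagonal = √9 · 10.2 = 30.6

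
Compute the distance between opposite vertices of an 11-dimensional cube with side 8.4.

||(8.4,8.4,...,8.4)|| = √(11)·8.4 ≈ 27.8596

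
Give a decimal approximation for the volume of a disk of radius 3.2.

V_2(3.2) = π^(2/2) · (3.2)^2 / Γ(2/2 + 1) ≈ 32.1699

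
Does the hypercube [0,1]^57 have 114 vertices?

False. The 57-cube has 2^57 = 144115188075855872 vertices.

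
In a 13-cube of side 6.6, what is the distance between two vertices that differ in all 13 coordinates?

The space diagonal of an n-cube of side s is s√n. Here 6.6·√13 ≈ 23.7966.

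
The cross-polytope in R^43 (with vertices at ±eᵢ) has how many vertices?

The 43-dimensional cross-polytope has 2n = 2·43 = 86 vertices.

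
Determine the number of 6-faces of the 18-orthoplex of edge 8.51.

An n-cross-polytope has 2^(k+1)·C(n,k+1) k-faces. Here 2^7·C(18,7) = 128·31824 = 4073472.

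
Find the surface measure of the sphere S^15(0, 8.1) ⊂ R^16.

The surface area of an n-ball is 2π^(n/2) r^(n-1) / Γ(n/2). For n=16, r=8.1: 1.59615e+14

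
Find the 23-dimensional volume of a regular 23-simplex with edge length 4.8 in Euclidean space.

For a regular n-simplex with edge a, V = (a^n / n!)·√((n+1)/2^n). With a=4.8, n=23: V ≈ 3.0501e-10.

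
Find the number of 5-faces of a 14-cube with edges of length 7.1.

f_5(14-cube) = (14 choose 5) · 2^9 = 1025024.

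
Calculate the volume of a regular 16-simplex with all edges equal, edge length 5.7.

For a regular n-simplex with edge a, V = (a^n / n!)·√((n+1)/2^n). With a=5.7, n=16: V ≈ 0.00095579.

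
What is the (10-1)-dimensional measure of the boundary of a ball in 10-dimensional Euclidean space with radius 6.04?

The surface area of an n-ball is 2π^(n/2) r^(n-1) / Γ(n/2). For n=10, r=6.04: 2.72835e+08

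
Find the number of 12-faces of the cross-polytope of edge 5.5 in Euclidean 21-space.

An n-cross-polytope has 2^(k+1)·C(n,k+1) k-faces. Here 2^13·C(21,13) = 8192·203490 = 1666990080.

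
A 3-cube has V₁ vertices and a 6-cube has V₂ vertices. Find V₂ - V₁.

V₁ = 2^3 = 8. V₂ = 2^6 = 64. V₂ - V₁ = 56.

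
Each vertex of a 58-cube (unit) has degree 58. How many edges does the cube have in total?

The 58-cube has n·2^(n-1) = 58·2^57 = 58·144115188075855872 = 8358680908399640576 edges.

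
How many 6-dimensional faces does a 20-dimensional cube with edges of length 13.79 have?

An n-cube has C(n,k)·2^(n-k) k-faces. Here C(20,6)·2^14 = 38760·16384 = 635043840.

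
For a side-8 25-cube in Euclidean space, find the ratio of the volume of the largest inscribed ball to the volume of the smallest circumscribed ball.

V_in / V_out = (r_in/r_out)^25 = (1/√25)^25 = 25^(-25/2) ≈ 3.35544e-18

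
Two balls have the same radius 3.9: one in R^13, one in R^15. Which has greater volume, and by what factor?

V_13(3.9) ≈ 4.39725e+07, V_15(3.9) ≈ 2.80155e+08. The 15-ball is larger by a factor of 6.371.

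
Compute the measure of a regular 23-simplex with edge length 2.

V = (2^23 / 23!) · √((23+1) / 2^23) ≈ 5.48853e-19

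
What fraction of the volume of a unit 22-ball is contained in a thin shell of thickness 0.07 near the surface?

Shell fraction = 1 - (1-0.07)^22 ≈ 0.797407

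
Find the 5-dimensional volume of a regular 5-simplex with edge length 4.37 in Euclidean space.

V_5 = √(6) · 4.37^5 / (5! · 2^(5/2)) ≈ 5.75078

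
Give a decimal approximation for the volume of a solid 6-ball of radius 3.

V = 243·π^3/2 ≈ 3767.26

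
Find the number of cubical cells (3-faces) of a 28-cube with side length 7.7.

Choose 3 of 28 axes to span the face (C(28,3) = 3276 ways), then fix each of the remaining 25 coordinates at one of its two extreme values (2^25 = 33554432 ways): 3276·33554432 = 109924319232.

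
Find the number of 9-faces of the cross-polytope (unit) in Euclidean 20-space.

Each 9-face is the convex hull of 10 vertices, one chosen as ±e_i from each of 10 distinct axes: 2^10·C(20,10) = 189190144.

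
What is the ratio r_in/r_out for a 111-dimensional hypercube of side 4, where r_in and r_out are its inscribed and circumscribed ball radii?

Ratio = (s/2)/(s√111/2) = 111^(-1/2) ≈ 0.0949158.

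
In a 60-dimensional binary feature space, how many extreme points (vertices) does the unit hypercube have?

Number of vertices = 2^60 = 1152921504606846976.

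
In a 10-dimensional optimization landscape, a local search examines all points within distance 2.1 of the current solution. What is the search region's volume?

Volume = π^{10/2}·(2.1)^10/Γ(6) ≈ 4253.64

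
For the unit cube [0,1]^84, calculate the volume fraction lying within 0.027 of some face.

1 - (1 - 2·0.027)^84 = 1 - 0.946^84 ≈ 0.990563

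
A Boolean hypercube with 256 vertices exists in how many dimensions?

The n-cube has 2^n vertices, and 256 = 2^8, so n = 8.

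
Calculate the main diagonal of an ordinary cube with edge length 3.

The space diagonal of an n-cube of side s is s√n. Here 3·√3 ≈ 5.19615.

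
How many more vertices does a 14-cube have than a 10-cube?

The 14-cube has 2^14 = 16384 vertices. The 10-cube has 2^10 = 1024 vertices. Difference: 16384 - 1024 = 15360.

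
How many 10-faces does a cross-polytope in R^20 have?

Each 10-face is the convex hull of 11 vertices, one chosen as ±e_i from each of 11 distinct axes: 2^11·C(20,11) = 343982080.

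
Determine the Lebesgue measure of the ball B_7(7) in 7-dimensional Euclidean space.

The n-ball volume is π^(n/2)·r^n/Γ(n/2+1). With n=7, r=7: V = 1882384·π^3/15 ≈ 3.89105e+06.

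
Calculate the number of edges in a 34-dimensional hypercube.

Number of 1-faces = C(34,1)·2^(34-1) = 34·8589934592 = 292057776128.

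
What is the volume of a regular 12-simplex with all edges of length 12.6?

V_12 = √(13) · 12.6^12 / (12! · 2^(12/2)) ≈ 1883.22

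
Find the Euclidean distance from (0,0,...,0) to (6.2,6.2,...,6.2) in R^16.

||(6.2,6.2,...,6.2)|| = √(16)·6.2 = 24.8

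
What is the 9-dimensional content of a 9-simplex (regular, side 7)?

V_9 = √(10) · 7^9 / (9! · 2^(9/2)) ≈ 15.5412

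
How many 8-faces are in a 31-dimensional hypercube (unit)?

Number of 8-faces = C(31,8) · 2^(31-8) = 7888725 · 8388608 = 66175421644800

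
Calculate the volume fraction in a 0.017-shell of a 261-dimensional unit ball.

V(inner)/V(outer) = ((1-0.017)/1)^261 ≈ 0.01139, so the shell fraction is 0.988611.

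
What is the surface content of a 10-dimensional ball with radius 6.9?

S = n·V_n(r)/r = 10·V_10(6.9)/6.9 (volume-to-surface relation), giving 9.04086e+08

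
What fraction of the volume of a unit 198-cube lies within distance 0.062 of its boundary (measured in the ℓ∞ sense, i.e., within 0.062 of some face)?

The inner cube has side 1-2·0.062 = 0.876 and volume (0.876)^198 ≈ 4.129e-12, so the shell holds 1 - 4.129e-12 of the volume.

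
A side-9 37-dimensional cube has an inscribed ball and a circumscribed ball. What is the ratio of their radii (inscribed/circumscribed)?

For an n-cube of any side s, the inradius is s/2 and the circumradius is s√n/2, so the ratio is 1/√37 ≈ 0.164399.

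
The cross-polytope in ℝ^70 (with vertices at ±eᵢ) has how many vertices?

The 70-dimensional cross-polytope has 2n = 2·70 = 140 vertices.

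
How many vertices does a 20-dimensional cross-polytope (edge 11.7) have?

Number of vertices = 2n = 40.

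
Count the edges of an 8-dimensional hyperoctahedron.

f_1(8-orthoplex) = 2^2 · (8 choose 2) = 112.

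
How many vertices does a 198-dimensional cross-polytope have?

The vertices are ±e_1, ..., ±e_198, so there are 2·198 = 396.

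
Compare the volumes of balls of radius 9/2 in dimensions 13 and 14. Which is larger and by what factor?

V_13(9/2) ≈ 2.82556e+08, V_14(9/2) ≈ 8.36746e+08. The 14-ball is larger by a factor of 2.961.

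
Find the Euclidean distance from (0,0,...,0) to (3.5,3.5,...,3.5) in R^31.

||(3.5,3.5,...,3.5)|| = √(31)·3.5 ≈ 19.4872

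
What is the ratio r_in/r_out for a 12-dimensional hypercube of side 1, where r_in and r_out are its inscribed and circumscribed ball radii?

Ratio = (s/2)/(s√12/2) = 12^(-1/2) ≈ 0.288675.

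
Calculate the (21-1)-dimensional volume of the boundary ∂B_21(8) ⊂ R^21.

The surface area of an n-ball is 2π^(n/2) r^(n-1) / Γ(n/2). For n=21, r=8: 2361183241434822606848·π^10/654729075 ≈ 3.37728e+17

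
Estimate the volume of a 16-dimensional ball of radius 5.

Volume = π^{16/2}·(5)^16/Γ(9) = 30517578125·π^8/8064 ≈ 3.59086e+10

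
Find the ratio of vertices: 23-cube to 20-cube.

The 23-cube has 2^23 = 8388608 vertices. The 20-cube has 2^20 = 1048576 vertices. Ratio: 8388608/1048576 = 8.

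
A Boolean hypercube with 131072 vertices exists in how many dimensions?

The n-cube has 2^n vertices, and 131072 = 2^17, so n = 17.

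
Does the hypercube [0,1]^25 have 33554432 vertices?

True. The 25-cube has 2^25 = 33554432 vertices.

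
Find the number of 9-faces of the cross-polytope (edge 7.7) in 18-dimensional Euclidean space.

Each 9-face is the convex hull of 10 vertices, one chosen as ±e_i from each of 10 distinct axes: 2^10·C(18,10) = 44808192.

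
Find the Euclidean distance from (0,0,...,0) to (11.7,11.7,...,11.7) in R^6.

||(11.7,11.7,...,11.7)|| = √(6)·11.7 ≈ 28.659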